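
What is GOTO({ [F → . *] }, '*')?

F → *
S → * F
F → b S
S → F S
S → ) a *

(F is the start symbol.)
GOTO(I, '*') = CLOSURE({ [A → αX.β] : [A → α.Xβ] ∈ I, X = '*' })

Items with dot before '*', with the dot advanced:
  [F → . *] → [F → * .]
Closure adds nothing (no advanced item has the dot before a non-terminal).

GOTO = { [F → * .] }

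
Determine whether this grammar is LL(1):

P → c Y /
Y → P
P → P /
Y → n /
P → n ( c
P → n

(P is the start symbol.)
No. Predict set conflict for P: { 'c' }

Relevant sets:
  FIRST(P) = { 'c', 'n' }

For P:
  PREDICT(P → c Y '/') = { 'c' }
  PREDICT(P → P '/') = { 'c', 'n' }
  PREDICT(P → n '(' c) = { 'n' }
  PREDICT(P → n) = { 'n' }
For Y:
  PREDICT(Y → P) = { 'c', 'n' }
  PREDICT(Y → n '/') = { 'n' }

Conflict found: Predict set conflict for P: { 'c' }
The grammar is NOT LL(1).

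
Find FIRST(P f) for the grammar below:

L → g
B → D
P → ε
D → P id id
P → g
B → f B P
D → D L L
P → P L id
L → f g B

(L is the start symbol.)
FIRST sets of the non-terminals involved (from the grammar, by fixed-point iteration):
  FIRST(P) = { 'f', 'g', ε }

To compute FIRST(P f), process the symbols left to right:
Symbol P is a non-terminal. Add FIRST(P) \ {ε} = { 'f', 'g' }
P is nullable (ε ∈ FIRST(P)), continue to the next symbol.
Symbol f is a terminal. Add 'f' and stop.
FIRST(P f) = { 'f', 'g' }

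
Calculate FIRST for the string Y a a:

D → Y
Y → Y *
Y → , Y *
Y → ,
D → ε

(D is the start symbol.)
FIRST sets of the non-terminals involved (from the grammar, by fixed-point iteration):
  FIRST(Y) = { ',' }

To compute FIRST(Y a a), process the symbols left to right:
Symbol Y is a non-terminal. Add FIRST(Y) \ {ε} = { ',' }
Y is not nullable (ε ∉ FIRST(Y)), so stop here.
FIRST(Y a a) = { ',' }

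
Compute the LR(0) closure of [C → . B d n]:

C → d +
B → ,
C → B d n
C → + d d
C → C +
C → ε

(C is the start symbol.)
To compute CLOSURE, for each item [A → α.Bβ] where B is a non-terminal, add [B → .γ] for all productions B → γ; repeat for the newly added items until nothing changes.

Start with: [C → . B d n]
  [C → . B d n] has the dot before B: add [B → . ,]
No further items can be added.

CLOSURE = { [B → . ,], [C → . B d n] }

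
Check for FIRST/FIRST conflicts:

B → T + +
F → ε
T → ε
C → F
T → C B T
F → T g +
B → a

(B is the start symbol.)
Yes. B → T '+' '+' / B → a on { 'a' }

FIRST sets of the non-terminals at (or reachable through a nullable prefix from) the front of some alternative:
  FIRST(T) = { '+', 'a', 'g', ε }
  FIRST(C) = { '+', 'a', 'g', ε }
  FIRST(B) = { '+', 'a', 'g' }

Productions for B:
  B → T + +: FIRST = { '+', 'a', 'g' }
  B → a: FIRST = { 'a' }
Productions for F:
  F → ε: FIRST = { ε }
  F → T g +: FIRST = { '+', 'a', 'g' }
Productions for T:
  T → ε: FIRST = { ε }
  T → C B T: FIRST = { '+', 'a', 'g' }
C has only one production, so no FIRST/FIRST conflict is possible there.

Conflict for B: B → T + + and B → a
  Overlap: { 'a' }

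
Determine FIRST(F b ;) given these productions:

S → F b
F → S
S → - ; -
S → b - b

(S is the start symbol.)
FIRST sets of the non-terminals involved (from the grammar, by fixed-point iteration):
  FIRST(F) = { '-', 'b' }

To compute FIRST(F b ;), process the symbols left to right:
Symbol F is a non-terminal. Add FIRST(F) \ {ε} = { '-', 'b' }
F is not nullable (ε ∉ FIRST(F)), so stop here.
FIRST(F b ;) = { '-', 'b' }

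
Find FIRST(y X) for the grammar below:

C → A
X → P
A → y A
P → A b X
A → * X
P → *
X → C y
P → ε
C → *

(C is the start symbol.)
To compute FIRST(y X), process the symbols left to right:
Symbol y is a terminal. Add 'y' and stop.
FIRST(y X) = { 'y' }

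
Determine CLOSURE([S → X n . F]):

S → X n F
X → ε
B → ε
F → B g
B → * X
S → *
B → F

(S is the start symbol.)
{ [B → . * X], [B → . F], [B → .], [F → . B g], [S → X n . F] }

To compute CLOSURE, for each item [A → α.Bβ] where B is a non-terminal, add [B → .γ] for all productions B → γ; repeat for the newly added items until nothing changes.

Start with: [S → X n . F]
  [S → X n . F] has the dot before F: add [F → . B g]
  [F → . B g] has the dot before B: add [B → .], [B → . * X], [B → . F]
No further items can be added.

CLOSURE = { [B → . * X], [B → . F], [B → .], [F → . B g], [S → X n . F] }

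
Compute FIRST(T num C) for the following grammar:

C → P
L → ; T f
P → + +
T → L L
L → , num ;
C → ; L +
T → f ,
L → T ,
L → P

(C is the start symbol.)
{ '+', ',', ';', 'f' }

FIRST sets of the non-terminals involved (from the grammar, by fixed-point iteration):
  FIRST(T) = { '+', ',', ';', 'f' }

To compute FIRST(T num C), process the symbols left to right:
Symbol T is a non-terminal. Add FIRST(T) \ {ε} = { '+', ',', ';', 'f' }
T is not nullable (ε ∉ FIRST(T)), so stop here.
FIRST(T num C) = { '+', ',', ';', 'f' }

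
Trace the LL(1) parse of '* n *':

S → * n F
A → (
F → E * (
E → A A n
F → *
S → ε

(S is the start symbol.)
Stack is shown with the top on the left.

Stack    Input    Action
------------------------
S $      * n * $  output S → * n F
* n F $  * n * $  match '*'
n F $    n * $    match 'n'
F $      * $      output F → *
* $      * $      match '*'
$        $        accept

The string is accepted.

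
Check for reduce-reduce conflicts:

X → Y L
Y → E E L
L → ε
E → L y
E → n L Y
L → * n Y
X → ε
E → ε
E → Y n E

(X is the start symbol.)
Yes — I0: [E → .] vs [L → .]; I2: [E → .] vs [L → .]; I7: [E → .] vs [L → .]; I9: [E → .] vs [L → .]; I10: [E → .] vs [E → Y n E .]; I12: [E → .] vs [L → .]; I16: [E → .] vs [L → .]

A reduce-reduce conflict occurs when an LR(0) state has two complete items [A → α .] and [B → β .] — both call for a reduction, and with no lookahead the parser cannot choose between them.

Augment with X' → X and build the canonical LR(0) collection (I0 = CLOSURE({[X' → . X]}), then GOTO on every symbol after a dot until no new states appear). It has 18 states:
  I0: { [E → . L y], [E → . Y n E], [E → . n L Y], [E → .], [L → . * n Y], [L → .], [X → . Y L], [X → .], [X' → . X], [Y → . E E L] }  — shift, 3 reduces
  I1: { [L → * . n Y] }  — shift
  I2: { [E → . L y], [E → . Y n E], [E → . n L Y], [E → .], [L → . * n Y], [L → .], [Y → . E E L], [Y → E . E L] }  — shift, 2 reduces
  I3: { [E → L . y] }  — shift
  I4: { [X' → X .] }  — accept
  I5: { [E → Y . n E], [L → . * n Y], [L → .], [X → Y . L] }  — shift, reduce
  I6: { [E → n . L Y], [L → . * n Y], [L → .] }  — shift, reduce
  I7: { [E → . L y], [E → . Y n E], [E → . n L Y], [E → .], [E → n L . Y], [L → . * n Y], [L → .], [Y → . E E L] }  — shift, 2 reduces
  I8: { [E → Y . n E], [E → n L Y .] }  — shift, reduce
  I9: { [E → . L y], [E → . Y n E], [E → . n L Y], [E → .], [E → Y n . E], [L → . * n Y], [L → .], [Y → . E E L] }  — shift, 2 reduces
  I10: { [E → . L y], [E → . Y n E], [E → . n L Y], [E → .], [E → Y n E .], [L → . * n Y], [L → .], [Y → . E E L], [Y → E . E L] }  — shift, 3 reduces
  I11: { [E → Y . n E] }  — shift
  I12: { [E → . L y], [E → . Y n E], [E → . n L Y], [E → .], [L → . * n Y], [L → .], [Y → . E E L], [Y → E . E L], [Y → E E . L] }  — shift, 2 reduces
  I13: { [E → L . y], [Y → E E L .] }  — shift, reduce
  I14: { [E → L y .] }  — reduce
  I15: { [X → Y L .] }  — reduce
  I16: { [E → . L y], [E → . Y n E], [E → . n L Y], [E → .], [L → * n . Y], [L → . * n Y], [L → .], [Y → . E E L] }  — shift, 2 reduces
  I17: { [E → Y . n E], [L → * n Y .] }  — shift, reduce

I0 contains complete items [E → .], [L → .], [X → .] — reduce-reduce conflict.
I2 contains complete items [E → .], [L → .] — reduce-reduce conflict.
I7 contains complete items [E → .], [L → .] — reduce-reduce conflict.
I9 contains complete items [E → .], [L → .] — reduce-reduce conflict.
I10 contains complete items [E → .], [E → Y n E .], [L → .] — reduce-reduce conflict.
I12 contains complete items [E → .], [L → .] — reduce-reduce conflict.
I16 contains complete items [E → .], [L → .] — reduce-reduce conflict.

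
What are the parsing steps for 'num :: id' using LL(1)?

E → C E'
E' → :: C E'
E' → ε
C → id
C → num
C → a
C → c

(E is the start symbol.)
Stack is shown with the top on the left.

Stack      Input        Action
------------------------------
E $        num :: id $  output E → C E'
C E' $     num :: id $  output C → num
num E' $   num :: id $  match 'num'
E' $       :: id $      output E' → :: C E'
:: C E' $  :: id $      match '::'
C E' $     id $         output C → id
id E' $    id $         match 'id'
E' $       $            output E' → ε
$          $            accept

The string is accepted.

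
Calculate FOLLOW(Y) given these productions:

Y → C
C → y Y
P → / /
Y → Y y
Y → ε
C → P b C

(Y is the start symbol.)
{ $, 'y' }

To compute FOLLOW(Y), find every occurrence of Y on a right-hand side N → α Y β: add FIRST(β) \ {ε}, and if β is empty or nullable also add FOLLOW(N). Iterate to a fixed point.

Y is the start symbol, so $ ∈ FOLLOW(Y).
In C → y Y: Y is at the end, add FOLLOW(C)
In Y → Y y: Y is followed by y, add FIRST(y) \ {ε} = { 'y' }

The FOLLOW sets referred to above (computed the same way, to a fixed point):
  FOLLOW(C) = { $, 'y' }

Taking the union: FOLLOW(Y) = { $, 'y' }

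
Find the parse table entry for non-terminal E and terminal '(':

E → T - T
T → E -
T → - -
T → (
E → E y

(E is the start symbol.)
E → T - T, E → E y

To find M[E, '('], we find productions for E where '(' is in the predict set (PREDICT(N → α) = (FIRST(α) \ {ε}) ∪ (FOLLOW(N) if α ⇒* ε)).

Relevant sets:
  FIRST(T) = { '(', '-' }
  FIRST(E) = { '(', '-' }

E → T - T: PREDICT = { '(', '-' }
  '(' is in predict set, so this production goes in M[E, '(']
E → E y: PREDICT = { '(', '-' }
  '(' is in predict set, so this production goes in M[E, '(']

M[E, '('] = E → T - T, E → E y  (a multiply-defined cell — the grammar is not LL(1))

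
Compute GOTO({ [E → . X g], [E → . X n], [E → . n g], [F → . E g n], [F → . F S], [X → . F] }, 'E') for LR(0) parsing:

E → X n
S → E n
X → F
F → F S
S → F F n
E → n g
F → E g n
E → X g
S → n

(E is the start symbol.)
GOTO(I, 'E') = CLOSURE({ [A → αX.β] : [A → α.Xβ] ∈ I, X = 'E' })

Items with dot before 'E', with the dot advanced:
  [F → . E g n] → [F → E . g n]
Closure adds nothing (no advanced item has the dot before a non-terminal).

GOTO = { [F → E . g n] }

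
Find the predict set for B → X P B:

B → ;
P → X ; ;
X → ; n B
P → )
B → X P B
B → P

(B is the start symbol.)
PREDICT(B → X P B) = (FIRST(RHS) \ {ε}) ∪ (FOLLOW(B) if ε ∈ FIRST(RHS), i.e. RHS ⇒* ε)
FIRST(X) = { ';' }
FIRST(X P B) = { ';' }
ε ∉ FIRST(X P B), so FOLLOW(B) is not added.
PREDICT(B → X P B) = { ';' }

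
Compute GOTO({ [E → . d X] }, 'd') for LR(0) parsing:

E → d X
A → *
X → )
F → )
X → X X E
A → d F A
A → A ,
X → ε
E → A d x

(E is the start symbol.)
{ [E → d . X], [X → . )], [X → . X X E], [X → .] }

GOTO(I, 'd') = CLOSURE({ [A → αX.β] : [A → α.Xβ] ∈ I, X = 'd' })

Items with dot before 'd', with the dot advanced:
  [E → . d X] → [E → d . X]
Closure of the advanced items:
  [E → d . X] has the dot before X: add [X → . )], [X → . X X E], [X → .]

GOTO = { [E → d . X], [X → . )], [X → . X X E], [X → .] }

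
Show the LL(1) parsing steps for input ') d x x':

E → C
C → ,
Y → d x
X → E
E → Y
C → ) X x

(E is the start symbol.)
LL(1) parsing maintains a stack (initially the start symbol over $) and the input. At each step: if the stack top is a terminal, match it against the current input token; if it is a non-terminal N, replace it with the RHS of M[N, lookahead] (the unique production whose predict set contains the lookahead).

Stack is shown with the top on the left.

Stack    Input      Action
--------------------------
E $      ) d x x $  output E → C
C $      ) d x x $  output C → ) X x
) X x $  ) d x x $  match ')'
X x $    d x x $    output X → E
E x $    d x x $    output E → Y
Y x $    d x x $    output Y → d x
d x x $  d x x $    match 'd'
x x $    x x $      match 'x'
x $      x $        match 'x'
$        $          accept

The string is accepted.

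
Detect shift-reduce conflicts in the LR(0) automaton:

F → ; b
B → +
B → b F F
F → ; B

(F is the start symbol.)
A shift-reduce conflict occurs when an LR(0) state has both:
  - a complete (reduce) item [A → α .] (dot at the end), and
  - a shift item [B → β . c γ] (dot before a terminal).

Augment with F' → F and build the canonical LR(0) collection (I0 = CLOSURE({[F' → . F]}), then GOTO on every symbol after a dot until no new states appear). It has 8 states:
  I0: { [F → . ; B], [F → . ; b], [F' → . F] }  — shift
  I1: { [B → . +], [B → . b F F], [F → ; . B], [F → ; . b] }  — shift
  I2: { [F' → F .] }  — accept
  I3: { [B → + .] }  — reduce
  I4: { [F → ; B .] }  — reduce
  I5: { [B → b . F F], [F → . ; B], [F → . ; b], [F → ; b .] }  — shift, reduce
  I6: { [B → b F . F], [F → . ; B], [F → . ; b] }  — shift
  I7: { [B → b F F .] }  — reduce

I5 contains reduce item [F → ; b .] and shift items [F → . ; B], [F → . ; b] — shift-reduce conflict.

Answer: Yes — I5: [F → ; b .] vs [F → . ; B]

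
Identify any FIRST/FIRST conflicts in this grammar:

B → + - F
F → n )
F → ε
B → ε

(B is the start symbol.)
No FIRST/FIRST conflicts.

A FIRST/FIRST conflict occurs when two productions N → α and N → β for the same non-terminal have FIRST(α) ∩ FIRST(β) ≠ ∅ (with ε ∈ FIRST of a nullable right-hand side, so two nullable alternatives also conflict).

Productions for B:
  B → + - F: FIRST = { '+' }
  B → ε: FIRST = { ε }
Productions for F:
  F → n ): FIRST = { 'n' }
  F → ε: FIRST = { ε }

All alternatives of each non-terminal have pairwise disjoint FIRST sets.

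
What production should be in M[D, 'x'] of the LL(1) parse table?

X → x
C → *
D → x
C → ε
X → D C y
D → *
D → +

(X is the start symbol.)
To find M[D, 'x'], we find productions for D where 'x' is in the predict set (PREDICT(N → α) = (FIRST(α) \ {ε}) ∪ (FOLLOW(N) if α ⇒* ε)).

D → x: PREDICT = { 'x' }
  'x' is in predict set, so this production goes in M[D, 'x']
D → *: PREDICT = { '*' }
D → +: PREDICT = { '+' }

M[D, 'x'] = D → x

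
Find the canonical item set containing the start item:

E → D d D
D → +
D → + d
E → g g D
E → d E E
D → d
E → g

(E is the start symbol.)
First, augment the grammar with E' → E
I₀ = CLOSURE({ [E' → . E] }):
  [E' → . E] has the dot before E: add [E → . D d D], [E → . g g D], [E → . d E E], [E → . g]
  [E → . D d D] has the dot before D: add [D → . +], [D → . + d], [D → . d]
No further items can be added.

I₀ = { [D → . + d], [D → . +], [D → . d], [E → . D d D], [E → . d E E], [E → . g g D], [E → . g], [E' → . E] }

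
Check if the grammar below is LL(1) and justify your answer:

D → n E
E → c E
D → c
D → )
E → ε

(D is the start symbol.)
Yes, the grammar is LL(1).

A grammar is LL(1) if for each non-terminal N with multiple productions, the predict sets of those productions are pairwise disjoint, where PREDICT(N → α) = (FIRST(α) \ {ε}) ∪ (FOLLOW(N) if α ⇒* ε).

Relevant sets:
  FOLLOW(E) = { $ }

For D:
  PREDICT(D → n E) = { 'n' }
  PREDICT(D → c) = { 'c' }
  PREDICT(D → ')') = { ')' }
For E:
  PREDICT(E → c E) = { 'c' }
  PREDICT(E → ε) = { $ }

All predict sets are disjoint. The grammar IS LL(1).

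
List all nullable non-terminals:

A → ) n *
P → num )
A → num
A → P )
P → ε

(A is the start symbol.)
{ 'P' }

A non-terminal is nullable if it can derive ε (the empty string): either it has an ε-production, or it has a production whose right-hand side consists entirely of nullable non-terminals.

ε-productions: P → ε
So P is immediately nullable.
No further non-terminal can be added: every production for the remaining non-terminals contains a terminal or a non-nullable non-terminal.
Nullable = { 'P' }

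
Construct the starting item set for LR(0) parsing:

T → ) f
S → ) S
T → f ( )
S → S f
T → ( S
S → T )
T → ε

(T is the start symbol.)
First, augment the grammar with T' → T
I₀ = CLOSURE({ [T' → . T] }):
  [T' → . T] has the dot before T: add [T → . ) f], [T → . f ( )], [T → . ( S], [T → .]
No further items can be added.

I₀ = { [T → . ( S], [T → . ) f], [T → . f ( )], [T → .], [T' → . T] }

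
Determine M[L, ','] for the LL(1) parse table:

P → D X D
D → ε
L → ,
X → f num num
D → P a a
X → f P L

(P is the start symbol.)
To find M[L, ','], we find productions for L where ',' is in the predict set (PREDICT(N → α) = (FIRST(α) \ {ε}) ∪ (FOLLOW(N) if α ⇒* ε)).

L → ,: PREDICT = { ',' }
  ',' is in predict set, so this production goes in M[L, ',']

M[L, ','] = L → ,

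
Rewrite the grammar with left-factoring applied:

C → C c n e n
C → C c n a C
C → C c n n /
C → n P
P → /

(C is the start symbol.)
C → C c n C'
C' → e n
C' → a C
C' → n /
C → n P
P → /

Left-factoring transforms A → αβ₁ | αβ₂ into A → αA' and A' → β₁ | β₂
(α is the longest common prefix among the alternatives). Repeat until
no nonterminal has two alternatives with a common prefix.

Round 1: C has alternatives sharing prefix 'C c n'. Introduce C': C → C c n C'
  Add: C' → e n
  Add: C' → a C
  Add: C' → n /

No remaining common prefixes — done.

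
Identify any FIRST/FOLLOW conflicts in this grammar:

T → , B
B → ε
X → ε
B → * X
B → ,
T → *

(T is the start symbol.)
A FIRST/FOLLOW conflict occurs when a non-terminal N has a nullable alternative N → β (β ⇒* ε) and another alternative N → α with FIRST(α) ∩ FOLLOW(N) ≠ ∅: on such a lookahead the parser cannot decide between expanding α and letting N vanish via β.

Nullable non-terminals: B, X.

B: nullable alternative(s) B → ε; FOLLOW(B) = { $ }
  B → ε: FIRST \ {ε} = { } — this is the only nullable alternative, skip
  B → * X: FIRST \ {ε} = { '*' } — disjoint from FOLLOW(B)
  B → ,: FIRST \ {ε} = { ',' } — disjoint from FOLLOW(B)
X has a nullable alternative but only one production, so nothing to check.

T has no nullable alternative, so no FIRST/FOLLOW check is needed there.

No FIRST/FOLLOW conflicts found.

Answer: No FIRST/FOLLOW conflicts.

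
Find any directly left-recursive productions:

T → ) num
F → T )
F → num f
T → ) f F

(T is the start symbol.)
No direct left recursion

Direct left recursion occurs when N → N α for some non-terminal N (the right-hand side begins with the left-hand side itself).

T → ) num: starts with ')'
F → T ): starts with T
F → num f: starts with num
T → ) f F: starts with ')'

No direct left recursion found.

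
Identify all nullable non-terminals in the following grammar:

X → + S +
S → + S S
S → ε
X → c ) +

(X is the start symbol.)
A non-terminal is nullable if it can derive ε (the empty string): either it has an ε-production, or it has a production whose right-hand side consists entirely of nullable non-terminals.

ε-productions: S → ε
So S is immediately nullable.
No further non-terminal can be added: every production for the remaining non-terminals contains a terminal or a non-nullable non-terminal.
Nullable = { 'S' }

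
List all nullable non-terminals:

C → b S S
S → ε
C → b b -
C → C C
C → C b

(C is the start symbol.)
ε-productions: S → ε
So S is immediately nullable.
No further non-terminal can be added: every production for the remaining non-terminals contains a terminal or a non-nullable non-terminal.
Nullable = { 'S' }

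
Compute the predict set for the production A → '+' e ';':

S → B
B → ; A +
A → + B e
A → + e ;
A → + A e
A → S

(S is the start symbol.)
{ '+' }

PREDICT(A → '+' e ';') = (FIRST(RHS) \ {ε}) ∪ (FOLLOW(A) if ε ∈ FIRST(RHS), i.e. RHS ⇒* ε)
FIRST('+' e ';') = { '+' }
ε ∉ FIRST('+' e ';'), so FOLLOW(A) is not added.
PREDICT(A → '+' e ';') = { '+' }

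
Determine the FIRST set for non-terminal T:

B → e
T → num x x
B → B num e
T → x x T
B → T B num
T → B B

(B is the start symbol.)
To compute FIRST(T), examine every production with T on the left-hand side, reading each right-hand side left to right until a non-nullable symbol is reached.

FIRST sets of the other non-terminals involved (by the same procedure, iterated to a fixed point):
  FIRST(B) = { 'e', 'num', 'x' }

From T → num x x:
  - num is a terminal: add 'num' and stop
From T → x x T:
  - x is a terminal: add 'x' and stop
From T → B B:
  - B is a non-terminal: add FIRST(B) \ {ε} = { 'e', 'num', 'x' }
    B is not nullable, so stop

Collecting: FIRST(T) = { 'e', 'num', 'x' }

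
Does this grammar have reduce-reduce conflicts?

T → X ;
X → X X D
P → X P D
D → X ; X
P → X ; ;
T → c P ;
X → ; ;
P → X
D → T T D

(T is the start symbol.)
Yes — I14: [P → X ; ; .] vs [X → ; ; .]; I25: [P → X ; ; .] vs [X → ; ; .]

Augment with T' → T and build the canonical LR(0) collection (I0 = CLOSURE({[T' → . T]}), then GOTO on every symbol after a dot until no new states appear). It has 28 states:
  I0: { [T → . X ;], [T → . c P ;], [T' → . T], [X → . ; ;], [X → . X X D] }  — shift
  I1: { [X → ; . ;] }  — shift
  I2: { [T' → T .] }  — accept
  I3: { [T → X . ;], [X → . ; ;], [X → . X X D], [X → X . X D] }  — shift
  I4: { [P → . X ; ;], [P → . X P D], [P → . X], [T → c . P ;], [X → . ; ;], [X → . X X D] }  — shift
  I5: { [T → c P . ;] }  — shift
  I6: { [P → . X ; ;], [P → . X P D], [P → . X], [P → X . ; ;], [P → X . P D], [P → X .], [X → . ; ;], [X → . X X D], [X → X . X D] }  — shift, reduce
  I7: { [P → X ; . ;], [X → ; . ;] }  — shift
  I8: { [D → . T T D], [D → . X ; X], [P → X P . D], [T → . X ;], [T → . c P ;], [X → . ; ;], [X → . X X D] }  — shift
  I9: { [D → . T T D], [D → . X ; X], [P → . X ; ;], [P → . X P D], [P → . X], [P → X . ; ;], [P → X . P D], [P → X .], [T → . X ;], [T → . c P ;], [X → . ; ;], [X → . X X D], [X → X . X D], [X → X X . D] }  — shift, reduce
  I10: { [X → X X D .] }  — reduce
  I11: { [D → T . T D], [T → . X ;], [T → . c P ;], [X → . ; ;], [X → . X X D] }  — shift
  I12: { [D → . T T D], [D → . X ; X], [D → X . ; X], [P → . X ; ;], [P → . X P D], [P → . X], [P → X . ; ;], [P → X . P D], [P → X .], [T → . X ;], [T → . c P ;], [T → X . ;], [X → . ; ;], [X → . X X D], [X → X . X D], [X → X X . D] }  — shift, reduce
  I13: { [D → X ; . X], [P → X ; . ;], [T → X ; .], [X → . ; ;], [X → . X X D], [X → ; . ;] }  — shift, reduce
  I14: { [P → X ; ; .], [X → ; . ;], [X → ; ; .] }  — shift, 2 reduces
  I15: { [D → X ; X .], [X → . ; ;], [X → . X X D], [X → X . X D] }  — shift, reduce
  I16: { [D → . T T D], [D → . X ; X], [T → . X ;], [T → . c P ;], [X → . ; ;], [X → . X X D], [X → X . X D], [X → X X . D] }  — shift
  I17: { [D → . T T D], [D → . X ; X], [D → X . ; X], [T → . X ;], [T → . c P ;], [T → X . ;], [X → . ; ;], [X → . X X D], [X → X . X D], [X → X X . D] }  — shift
  I18: { [D → X ; . X], [T → X ; .], [X → . ; ;], [X → . X X D], [X → ; . ;] }  — shift, reduce
  I19: { [X → ; . ;], [X → ; ; .] }  — shift, reduce
  I20: { [X → ; ; .] }  — reduce
  I21: { [D → . T T D], [D → . X ; X], [D → T T . D], [T → . X ;], [T → . c P ;], [X → . ; ;], [X → . X X D] }  — shift
  I22: { [D → T T D .] }  — reduce
  I23: { [D → X . ; X], [T → X . ;], [X → . ; ;], [X → . X X D], [X → X . X D] }  — shift
  I24: { [P → X P D .] }  — reduce
  I25: { [P → X ; ; .], [X → ; ; .] }  — 2 reduces
  I26: { [T → c P ; .] }  — reduce
  I27: { [T → X ; .], [X → ; . ;] }  — shift, reduce

I14 contains complete items [P → X ; ; .], [X → ; ; .] — reduce-reduce conflict.
I25 contains complete items [P → X ; ; .], [X → ; ; .] — reduce-reduce conflict.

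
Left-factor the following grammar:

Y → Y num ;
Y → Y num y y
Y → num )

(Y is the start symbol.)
Y → Y num Y'
Y' → ;
Y' → y y
Y → num )

Left-factoring transforms A → αβ₁ | αβ₂ into A → αA' and A' → β₁ | β₂
(α is the longest common prefix among the alternatives). Repeat until
no nonterminal has two alternatives with a common prefix.

Round 1: Y has alternatives sharing prefix 'Y num'. Introduce Y': Y → Y num Y'
  Add: Y' → ;
  Add: Y' → y y

No remaining common prefixes — done.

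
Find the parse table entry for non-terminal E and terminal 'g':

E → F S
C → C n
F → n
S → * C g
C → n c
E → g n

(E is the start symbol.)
E → g n

To find M[E, 'g'], we find productions for E where 'g' is in the predict set (PREDICT(N → α) = (FIRST(α) \ {ε}) ∪ (FOLLOW(N) if α ⇒* ε)).

Relevant sets:
  FIRST(F) = { 'n' }

E → F S: PREDICT = { 'n' }
E → g n: PREDICT = { 'g' }
  'g' is in predict set, so this production goes in M[E, 'g']

M[E, 'g'] = E → g n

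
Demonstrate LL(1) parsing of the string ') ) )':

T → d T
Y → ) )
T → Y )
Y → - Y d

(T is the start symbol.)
LL(1) parsing maintains a stack (initially the start symbol over $) and the input. At each step: if the stack top is a terminal, match it against the current input token; if it is a non-terminal N, replace it with the RHS of M[N, lookahead] (the unique production whose predict set contains the lookahead).

Stack is shown with the top on the left.

Stack    Input    Action
------------------------
T $      ) ) ) $  output T → Y )
Y ) $    ) ) ) $  output Y → ) )
) ) ) $  ) ) ) $  match ')'
) ) $    ) ) $    match ')'
) $      ) $      match ')'
$        $        accept

The string is accepted.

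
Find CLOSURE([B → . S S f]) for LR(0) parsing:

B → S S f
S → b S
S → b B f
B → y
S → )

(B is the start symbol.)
Start with: [B → . S S f]
  [B → . S S f] has the dot before S: add [S → . b S], [S → . b B f], [S → . )]
No further items can be added.

CLOSURE = { [B → . S S f], [S → . )], [S → . b B f], [S → . b S] }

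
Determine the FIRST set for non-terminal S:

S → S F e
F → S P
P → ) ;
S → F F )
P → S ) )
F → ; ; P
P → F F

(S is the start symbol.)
To compute FIRST(S), examine every production with S on the left-hand side, reading each right-hand side left to right until a non-nullable symbol is reached.

FIRST sets of the other non-terminals involved (by the same procedure, iterated to a fixed point):
  FIRST(F) = { ';' }

From S → S F e:
  - S is the symbol being defined: contributes nothing new
    S is not nullable, so stop
From S → F F ):
  - F is a non-terminal: add FIRST(F) \ {ε} = { ';' }
    F is not nullable, so stop

Collecting: FIRST(S) = { ';' }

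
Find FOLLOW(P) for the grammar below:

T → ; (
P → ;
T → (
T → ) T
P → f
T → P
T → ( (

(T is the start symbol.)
In T → P: P is at the end, add FOLLOW(T)

The FOLLOW sets referred to above (computed the same way, to a fixed point):
  FOLLOW(T) = { $ }

Taking the union: FOLLOW(P) = { $ }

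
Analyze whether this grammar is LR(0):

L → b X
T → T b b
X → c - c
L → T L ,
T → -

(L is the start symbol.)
A grammar is LR(0) if no state in the canonical LR(0) collection has:
  - both a shift item (dot before a terminal) and a complete item (shift-reduce conflict), or
  - two or more complete items (reduce-reduce conflict; the accept item [L' → L .] counts as a complete item here).

Augment with L' → L and build the canonical LR(0) collection (I0 = CLOSURE({[L' → . L]}), then GOTO on every symbol after a dot until no new states appear). It has 13 states:
  I0: { [L → . T L ,], [L → . b X], [L' → . L], [T → . -], [T → . T b b] }  — shift
  I1: { [T → - .] }  — reduce
  I2: { [L' → L .] }  — accept
  I3: { [L → . T L ,], [L → . b X], [L → T . L ,], [T → . -], [T → . T b b], [T → T . b b] }  — shift
  I4: { [L → b . X], [X → . c - c] }  — shift
  I5: { [L → b X .] }  — reduce
  I6: { [X → c . - c] }  — shift
  I7: { [X → c - . c] }  — shift
  I8: { [X → c - c .] }  — reduce
  I9: { [L → T L . ,] }  — shift
  I10: { [L → b . X], [T → T b . b], [X → . c - c] }  — shift
  I11: { [T → T b b .] }  — reduce
  I12: { [L → T L , .] }  — reduce

Every state is either a pure shift/goto state or contains exactly one complete item and nothing to shift — no conflicts. The grammar is LR(0).

Answer: Yes, the grammar is LR(0)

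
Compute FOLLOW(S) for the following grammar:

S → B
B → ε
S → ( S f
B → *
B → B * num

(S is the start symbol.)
{ $, 'f' }

To compute FOLLOW(S), find every occurrence of S on a right-hand side N → α S β: add FIRST(β) \ {ε}, and if β is empty or nullable also add FOLLOW(N). Iterate to a fixed point.

S is the start symbol, so $ ∈ FOLLOW(S).
In S → ( S f: S is followed by f, add FIRST(f) \ {ε} = { 'f' }

Taking the union: FOLLOW(S) = { $, 'f' }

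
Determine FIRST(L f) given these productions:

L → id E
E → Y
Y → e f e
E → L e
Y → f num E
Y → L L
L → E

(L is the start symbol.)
{ 'e', 'f', 'id' }

FIRST sets of the non-terminals involved (from the grammar, by fixed-point iteration):
  FIRST(L) = { 'e', 'f', 'id' }

To compute FIRST(L f), process the symbols left to right:
Symbol L is a non-terminal. Add FIRST(L) \ {ε} = { 'e', 'f', 'id' }
L is not nullable (ε ∉ FIRST(L)), so stop here.
FIRST(L f) = { 'e', 'f', 'id' }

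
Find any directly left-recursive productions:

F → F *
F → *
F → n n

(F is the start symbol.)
Direct left recursion occurs when N → N α for some non-terminal N (the right-hand side begins with the left-hand side itself).

F → F *: LEFT RECURSIVE (starts with F)
F → *: starts with '*'
F → n n: starts with n

The grammar has direct left recursion on: F.

Answer: Yes, F is left-recursive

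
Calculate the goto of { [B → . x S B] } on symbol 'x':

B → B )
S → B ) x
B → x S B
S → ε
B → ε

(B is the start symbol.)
{ [B → . B )], [B → . x S B], [B → .], [B → x . S B], [S → . B ) x], [S → .] }

GOTO(I, 'x') = CLOSURE({ [A → αX.β] : [A → α.Xβ] ∈ I, X = 'x' })

Items with dot before 'x', with the dot advanced:
  [B → . x S B] → [B → x . S B]
Closure of the advanced items:
  [B → x . S B] has the dot before S: add [S → . B ) x], [S → .]
  [S → . B ) x] has the dot before B: add [B → . B )], [B → . x S B], [B → .]

GOTO = { [B → . B )], [B → . x S B], [B → .], [B → x . S B], [S → . B ) x], [S → .] }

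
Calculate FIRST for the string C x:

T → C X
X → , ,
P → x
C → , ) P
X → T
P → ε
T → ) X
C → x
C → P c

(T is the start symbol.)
{ ',', 'c', 'x' }

FIRST sets of the non-terminals involved (from the grammar, by fixed-point iteration):
  FIRST(C) = { ',', 'c', 'x' }

To compute FIRST(C x), process the symbols left to right:
Symbol C is a non-terminal. Add FIRST(C) \ {ε} = { ',', 'c', 'x' }
C is not nullable (ε ∉ FIRST(C)), so stop here.
FIRST(C x) = { ',', 'c', 'x' }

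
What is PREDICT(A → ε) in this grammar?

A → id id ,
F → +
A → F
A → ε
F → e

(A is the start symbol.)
PREDICT(A → ε) = (FIRST(RHS) \ {ε}) ∪ (FOLLOW(A) if ε ∈ FIRST(RHS), i.e. RHS ⇒* ε)
The right-hand side is ε (FIRST(ε) = { ε }), so the predict set is FOLLOW(A) = { $ }
PREDICT(A → ε) = { $ }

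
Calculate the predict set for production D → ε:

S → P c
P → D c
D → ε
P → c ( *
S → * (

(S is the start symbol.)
{ 'c' }

PREDICT(D → ε) = (FIRST(RHS) \ {ε}) ∪ (FOLLOW(D) if ε ∈ FIRST(RHS), i.e. RHS ⇒* ε)
The right-hand side is ε (FIRST(ε) = { ε }), so the predict set is FOLLOW(D) = { 'c' }
PREDICT(D → ε) = { 'c' }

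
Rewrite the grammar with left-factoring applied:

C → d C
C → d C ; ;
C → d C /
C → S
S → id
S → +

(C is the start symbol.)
Left-factoring transforms A → αβ₁ | αβ₂ into A → αA' and A' → β₁ | β₂
(α is the longest common prefix among the alternatives). Repeat until
no nonterminal has two alternatives with a common prefix.

Round 1: C has alternatives sharing prefix 'd C'. Introduce C': C → d C C'
  Add: C' → ε
  Add: C' → ; ;
  Add: C' → /

No remaining common prefixes — done.

Resulting grammar:
C → d C C'
C' → ε
C' → ; ;
C' → /
C → S
S → id
S → +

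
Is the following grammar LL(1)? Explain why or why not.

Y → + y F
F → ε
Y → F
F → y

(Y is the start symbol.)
Yes, the grammar is LL(1).

A grammar is LL(1) if for each non-terminal N with multiple productions, the predict sets of those productions are pairwise disjoint, where PREDICT(N → α) = (FIRST(α) \ {ε}) ∪ (FOLLOW(N) if α ⇒* ε).

Relevant sets:
  FIRST(F) = { 'y', ε }
  FOLLOW(Y) = { $ }
  FOLLOW(F) = { $ }

For Y:
  PREDICT(Y → '+' y F) = { '+' }
  PREDICT(Y → F) = { $, 'y' }
For F:
  PREDICT(F → ε) = { $ }
  PREDICT(F → y) = { 'y' }

All predict sets are disjoint. The grammar IS LL(1).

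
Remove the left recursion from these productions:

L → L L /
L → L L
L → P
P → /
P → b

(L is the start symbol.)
L → P L'
L' → L / L'
L' → L L'
L' → ε
P → /
P → b

L is directly left-recursive. The standard transformation for
  A → A α₁ | ... | A α_m | β₁ | ... | β_n
is
  A  → β₁ A' | ... | β_n A'
  A' → α₁ A' | ... | α_m A' | ε

L → P becomes L → P L'
L → L L / becomes L' → L / L'
L → L L becomes L' → L L'
Add L' → ε

Productions for other non-terminals are unchanged:
  P → /
  P → b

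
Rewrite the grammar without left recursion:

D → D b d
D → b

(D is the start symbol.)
D → b D'
D' → b d D'
D' → ε

D is directly left-recursive. The standard transformation for
  A → A α₁ | ... | A α_m | β₁ | ... | β_n
is
  A  → β₁ A' | ... | β_n A'
  A' → α₁ A' | ... | α_m A' | ε

D → b becomes D → b D'
D → D b d becomes D' → b d D'
Add D' → ε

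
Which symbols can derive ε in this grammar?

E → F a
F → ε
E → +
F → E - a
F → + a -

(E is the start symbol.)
{ 'F' }

A non-terminal is nullable if it can derive ε (the empty string): either it has an ε-production, or it has a production whose right-hand side consists entirely of nullable non-terminals.

ε-productions: F → ε
So F is immediately nullable.
No further non-terminal can be added: every production for the remaining non-terminals contains a terminal or a non-nullable non-terminal.
Nullable = { 'F' }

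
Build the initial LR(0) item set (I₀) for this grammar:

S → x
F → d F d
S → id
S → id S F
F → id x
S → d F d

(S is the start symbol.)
First, augment the grammar with S' → S
I₀ = CLOSURE({ [S' → . S] }):
  [S' → . S] has the dot before S: add [S → . x], [S → . id], [S → . id S F], [S → . d F d]
No further items can be added.

I₀ = { [S → . d F d], [S → . id S F], [S → . id], [S → . x], [S' → . S] }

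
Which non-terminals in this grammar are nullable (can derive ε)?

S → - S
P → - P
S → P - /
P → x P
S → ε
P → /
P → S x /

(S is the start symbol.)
{ 'S' }

A non-terminal is nullable if it can derive ε (the empty string): either it has an ε-production, or it has a production whose right-hand side consists entirely of nullable non-terminals.

ε-productions: S → ε
So S is immediately nullable.
No further non-terminal can be added: every production for the remaining non-terminals contains a terminal or a non-nullable non-terminal.
Nullable = { 'S' }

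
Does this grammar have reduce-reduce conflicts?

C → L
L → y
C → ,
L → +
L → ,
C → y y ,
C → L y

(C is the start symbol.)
A reduce-reduce conflict occurs when an LR(0) state has two complete items [A → α .] and [B → β .] — both call for a reduction, and with no lookahead the parser cannot choose between them.

Augment with C' → C and build the canonical LR(0) collection (I0 = CLOSURE({[C' → . C]}), then GOTO on every symbol after a dot until no new states appear). It has 9 states:
  I0: { [C → . ,], [C → . L y], [C → . L], [C → . y y ,], [C' → . C], [L → . +], [L → . ,], [L → . y] }  — shift
  I1: { [L → + .] }  — reduce
  I2: { [C → , .], [L → , .] }  — 2 reduces
  I3: { [C' → C .] }  — accept
  I4: { [C → L . y], [C → L .] }  — shift, reduce
  I5: { [C → y . y ,], [L → y .] }  — shift, reduce
  I6: { [C → y y . ,] }  — shift
  I7: { [C → y y , .] }  — reduce
  I8: { [C → L y .] }  — reduce

I2 contains complete items [C → , .], [L → , .] — reduce-reduce conflict.

Answer: Yes — I2: [C → , .] vs [L → , .]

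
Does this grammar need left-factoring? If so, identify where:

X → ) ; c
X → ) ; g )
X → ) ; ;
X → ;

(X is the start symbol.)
Yes, X has productions with common prefix ') ;'

Left-factoring is needed when two productions for the same non-terminal
share a common prefix on the right-hand side.

Productions for X:
  X → ) ; c
  X → ) ; g )
  X → ) ; ;
  X → ;

Found common prefix ') ;' in productions for X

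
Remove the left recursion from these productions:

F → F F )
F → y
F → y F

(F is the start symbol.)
F is directly left-recursive. The standard transformation for
  A → A α₁ | ... | A α_m | β₁ | ... | β_n
is
  A  → β₁ A' | ... | β_n A'
  A' → α₁ A' | ... | α_m A' | ε

F → y becomes F → y F'
F → y F becomes F → y F F'
F → F F ) becomes F' → F ) F'
Add F' → ε

Resulting grammar:
F → y F'
F → y F F'
F' → F ) F'
F' → ε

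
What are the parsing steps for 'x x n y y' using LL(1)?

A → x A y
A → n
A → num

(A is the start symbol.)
Stack is shown with the top on the left.

Stack      Input        Action
------------------------------
A $        x x n y y $  output A → x A y
x A y $    x x n y y $  match 'x'
A y $      x n y y $    output A → x A y
x A y y $  x n y y $    match 'x'
A y y $    n y y $      output A → n
n y y $    n y y $      match 'n'
y y $      y y $        match 'y'
y $        y $          match 'y'
$          $            accept

The string is accepted.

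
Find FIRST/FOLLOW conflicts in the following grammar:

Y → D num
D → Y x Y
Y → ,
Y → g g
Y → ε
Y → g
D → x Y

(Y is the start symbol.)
Yes. Y → D num with FOLLOW(Y) on { 'x' }

A FIRST/FOLLOW conflict occurs when a non-terminal N has a nullable alternative N → β (β ⇒* ε) and another alternative N → α with FIRST(α) ∩ FOLLOW(N) ≠ ∅: on such a lookahead the parser cannot decide between expanding α and letting N vanish via β.

Nullable non-terminals: Y.
FIRST sets used below: FIRST(D) = { ',', 'g', 'x' }

Y: nullable alternative(s) Y → ε; FOLLOW(Y) = { $, 'num', 'x' }
  Y → D num: FIRST \ {ε} = { ',', 'g', 'x' } — overlaps FOLLOW(Y) on { 'x' }: CONFLICT
  Y → ,: FIRST \ {ε} = { ',' } — disjoint from FOLLOW(Y)
  Y → g g: FIRST \ {ε} = { 'g' } — disjoint from FOLLOW(Y)
  Y → ε: FIRST \ {ε} = { } — this is the only nullable alternative, skip
  Y → g: FIRST \ {ε} = { 'g' } — disjoint from FOLLOW(Y)

D has no nullable alternative, so no FIRST/FOLLOW check is needed there.

So the grammar has 1 FIRST/FOLLOW conflict (marked CONFLICT above).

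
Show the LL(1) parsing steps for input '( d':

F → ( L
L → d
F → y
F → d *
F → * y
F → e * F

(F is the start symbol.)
Stack is shown with the top on the left.

Stack  Input  Action
--------------------
F $    ( d $  output F → ( L
( L $  ( d $  match '('
L $    d $    output L → d
d $    d $    match 'd'
$      $      accept

The string is accepted.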